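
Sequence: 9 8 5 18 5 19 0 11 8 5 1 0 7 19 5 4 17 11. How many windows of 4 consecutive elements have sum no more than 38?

11

[9, 8, 5, 18] → sum 40
[8, 5, 18, 5] → sum 36  ≤ 38 ✓
[5, 18, 5, 19] → sum 47
[18, 5, 19, 0] → sum 42
[5, 19, 0, 11] → sum 35  ≤ 38 ✓
[19, 0, 11, 8] → sum 38  ≤ 38 ✓
[0, 11, 8, 5] → sum 24  ≤ 38 ✓
[11, 8, 5, 1] → sum 25  ≤ 38 ✓
[8, 5, 1, 0] → sum 14  ≤ 38 ✓
[5, 1, 0, 7] → sum 13  ≤ 38 ✓
[1, 0, 7, 19] → sum 27  ≤ 38 ✓
[0, 7, 19, 5] → sum 31  ≤ 38 ✓
[7, 19, 5, 4] → sum 35  ≤ 38 ✓
[19, 5, 4, 17] → sum 45
[5, 4, 17, 11] → sum 37  ≤ 38 ✓
11 windows satisfy the condition.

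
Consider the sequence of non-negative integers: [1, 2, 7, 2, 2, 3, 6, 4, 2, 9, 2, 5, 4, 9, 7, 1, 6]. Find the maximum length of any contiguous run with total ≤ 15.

5

→ 1: sum 1, len 1
→ 2: sum 3, len 2
→ 7: sum 10, len 3
→ 2: sum 12, len 4
→ 2: sum 14, len 5
→ 3 (dropped 1, 2): sum 14, len 4
→ 6 (dropped 7): sum 13, len 4
→ 4 (dropped 2): sum 15, len 4
→ 2 (dropped 2): sum 15, len 4
→ 9 (dropped 3, 6): sum 15, len 3
→ 2 (dropped 4): sum 13, len 3
→ 5 (dropped 2, 9): sum 7, len 2
→ 4: sum 11, len 3
→ 9 (dropped 2, 5): sum 13, len 2
→ 7 (dropped 4, 9): sum 7, len 1
→ 1: sum 8, len 2
→ 6: sum 14, len 3
Longest length seen: 5.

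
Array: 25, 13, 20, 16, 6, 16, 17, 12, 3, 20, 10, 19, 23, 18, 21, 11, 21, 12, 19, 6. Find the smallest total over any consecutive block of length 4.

25 13 20 16 → sum 74
13 20 16 6 → sum 55
20 16 6 16 → sum 58
16 6 16 17 → sum 55
6 16 17 12 → sum 51
16 17 12 3 → sum 48
17 12 3 20 → sum 52
12 3 20 10 → sum 45
3 20 10 19 → sum 52
20 10 19 23 → sum 72
10 19 23 18 → sum 70
19 23 18 21 → sum 81
23 18 21 11 → sum 73
18 21 11 21 → sum 71
21 11 21 12 → sum 65
11 21 12 19 → sum 63
21 12 19 6 → sum 58
Smallest of these is 45.

45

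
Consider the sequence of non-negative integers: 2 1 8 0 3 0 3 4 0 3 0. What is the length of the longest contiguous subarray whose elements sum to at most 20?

8

→ 2: sum 2, len 1
→ 1: sum 3, len 2
→ 8: sum 11, len 3
→ 0: sum 11, len 4
→ 3: sum 14, len 5
→ 0: sum 14, len 6
→ 3: sum 17, len 7
→ 4 (dropped 2): sum 19, len 7
→ 0: sum 19, len 8
→ 3 (dropped 1, 8): sum 13, len 7
→ 0: sum 13, len 8
Longest length seen: 8.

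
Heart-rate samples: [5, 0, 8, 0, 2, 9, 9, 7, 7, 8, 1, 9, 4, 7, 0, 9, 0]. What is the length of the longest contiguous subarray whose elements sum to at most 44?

[5] sum 5 len 1
[5, 0] sum 5 len 2
[5, 0, 8] sum 13 len 3
[5, 0, 8, 0] sum 13 len 4
[5, 0, 8, 0, 2] sum 15 len 5
[5, 0, 8, 0, 2, 9] sum 24 len 6
[5, 0, 8, 0, 2, 9, 9] sum 33 len 7
[5, 0, 8, 0, 2, 9, 9, 7] sum 40 len 8
[0, 8, 0, 2, 9, 9, 7, 7] sum 42 len 8
[0, 2, 9, 9, 7, 7, 8] sum 42 len 7
[0, 2, 9, 9, 7, 7, 8, 1] sum 43 len 8
[9, 7, 7, 8, 1, 9] sum 41 len 6
[7, 7, 8, 1, 9, 4] sum 36 len 6
[7, 7, 8, 1, 9, 4, 7] sum 43 len 7
[7, 7, 8, 1, 9, 4, 7, 0] sum 43 len 8
[8, 1, 9, 4, 7, 0, 9] sum 38 len 7
[8, 1, 9, 4, 7, 0, 9, 0] sum 38 len 8
Longest length seen: 8.

8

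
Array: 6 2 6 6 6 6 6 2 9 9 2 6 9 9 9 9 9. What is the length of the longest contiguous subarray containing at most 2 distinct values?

[6] 1 distinct, len 1
[6, 2] 2 distinct, len 2
[6, 2, 6] 2 distinct, len 3
[6, 2, 6, 6] 2 distinct, len 4
[6, 2, 6, 6, 6] 2 distinct, len 5
[6, 2, 6, 6, 6, 6] 2 distinct, len 6
[6, 2, 6, 6, 6, 6, 6] 2 distinct, len 7
[6, 2, 6, 6, 6, 6, 6, 2] 2 distinct, len 8
[2, 9] 2 distinct, len 2
[2, 9, 9] 2 distinct, len 3
[2, 9, 9, 2] 2 distinct, len 4
[2, 6] 2 distinct, len 2
[6, 9] 2 distinct, len 2
[6, 9, 9] 2 distinct, len 3
[6, 9, 9, 9] 2 distinct, len 4
[6, 9, 9, 9, 9] 2 distinct, len 5
[6, 9, 9, 9, 9, 9] 2 distinct, len 6
Longest length with ≤2 distinct: 8.

8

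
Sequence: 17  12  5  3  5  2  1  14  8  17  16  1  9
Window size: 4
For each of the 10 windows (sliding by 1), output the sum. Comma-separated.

Sliding a size-4 window across the 13 values:
[17, 12, 5, 3] → sum 37
[12, 5, 3, 5] → sum 25
[5, 3, 5, 2] → sum 15
[3, 5, 2, 1] → sum 11
[5, 2, 1, 14] → sum 22
[2, 1, 14, 8] → sum 25
[1, 14, 8, 17] → sum 40
[14, 8, 17, 16] → sum 55
[8, 17, 16, 1] → sum 42
[17, 16, 1, 9] → sum 43

37, 25, 15, 11, 22, 25, 40, 55, 42, 43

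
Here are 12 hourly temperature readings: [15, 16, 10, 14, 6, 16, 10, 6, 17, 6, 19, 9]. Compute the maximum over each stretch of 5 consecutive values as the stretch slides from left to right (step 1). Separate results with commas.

[15, 16, 10, 14, 6] → max 16
[16, 10, 14, 6, 16] → max 16
[10, 14, 6, 16, 10] → max 16
[14, 6, 16, 10, 6] → max 16
[6, 16, 10, 6, 17] → max 17
[16, 10, 6, 17, 6] → max 17
[10, 6, 17, 6, 19] → max 19
[6, 17, 6, 19, 9] → max 19

16, 16, 16, 16, 17, 17, 19, 19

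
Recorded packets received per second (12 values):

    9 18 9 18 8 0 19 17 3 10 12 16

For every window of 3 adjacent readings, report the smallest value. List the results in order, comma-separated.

9, 9, 8, 0, 0, 0, 3, 3, 3, 10

[9, 18, 9] → min 9
[18, 9, 18] → min 9
[9, 18, 8] → min 8
[18, 8, 0] → min 0
[8, 0, 19] → min 0
[0, 19, 17] → min 0
[19, 17, 3] → min 3
[17, 3, 10] → min 3
[3, 10, 12] → min 3
[10, 12, 16] → min 10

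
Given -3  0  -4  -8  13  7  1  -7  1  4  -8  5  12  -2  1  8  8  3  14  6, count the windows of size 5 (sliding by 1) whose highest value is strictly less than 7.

-3 0 -4 -8 13 → max 13
0 -4 -8 13 7 → max 13
-4 -8 13 7 1 → max 13
-8 13 7 1 -7 → max 13
13 7 1 -7 1 → max 13
7 1 -7 1 4 → max 7
1 -7 1 4 -8 → max 4  < 7 ✓
-7 1 4 -8 5 → max 5  < 7 ✓
1 4 -8 5 12 → max 12
4 -8 5 12 -2 → max 12
-8 5 12 -2 1 → max 12
5 12 -2 1 8 → max 12
12 -2 1 8 8 → max 12
-2 1 8 8 3 → max 8
1 8 8 3 14 → max 14
8 8 3 14 6 → max 14
2 windows satisfy the condition.

2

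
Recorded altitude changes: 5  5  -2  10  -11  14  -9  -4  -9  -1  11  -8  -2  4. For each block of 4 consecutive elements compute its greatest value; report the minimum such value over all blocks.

-1

Window maxs for each of the 11 positions:
(5, 5, -2, 10) → max 10
(5, -2, 10, -11) → max 10
(-2, 10, -11, 14) → max 14
(10, -11, 14, -9) → max 14
(-11, 14, -9, -4) → max 14
(14, -9, -4, -9) → max 14
(-9, -4, -9, -1) → max -1
(-4, -9, -1, 11) → max 11
(-9, -1, 11, -8) → max 11
(-1, 11, -8, -2) → max 11
(11, -8, -2, 4) → max 11
Minimum of these is -1.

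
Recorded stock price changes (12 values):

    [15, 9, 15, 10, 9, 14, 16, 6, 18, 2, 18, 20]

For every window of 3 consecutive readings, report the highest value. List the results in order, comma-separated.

15 9 15 → max 15
9 15 10 → max 15
15 10 9 → max 15
10 9 14 → max 14
9 14 16 → max 16
14 16 6 → max 16
16 6 18 → max 18
6 18 2 → max 18
18 2 18 → max 18
2 18 20 → max 20

15, 15, 15, 14, 16, 16, 18, 18, 18, 20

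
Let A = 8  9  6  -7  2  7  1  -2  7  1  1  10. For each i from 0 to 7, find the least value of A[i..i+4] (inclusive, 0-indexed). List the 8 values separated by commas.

-7, -7, -7, -7, -2, -2, -2, -2

8 9 6 -7 2 → min -7
9 6 -7 2 7 → min -7
6 -7 2 7 1 → min -7
-7 2 7 1 -2 → min -7
2 7 1 -2 7 → min -2
7 1 -2 7 1 → min -2
1 -2 7 1 1 → min -2
-2 7 1 1 10 → min -2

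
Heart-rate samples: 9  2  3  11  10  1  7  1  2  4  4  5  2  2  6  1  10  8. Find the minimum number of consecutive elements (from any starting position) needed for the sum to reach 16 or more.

add 9: running sum 9 < 16
add 2: running sum 11 < 16
add 3: running sum 14 < 16
add 11: shortest ending here [2, 3, 11] sum 16, len 3
add 10: shortest ending here [11, 10] sum 21, len 2
add 1: shortest ending here [11, 10, 1] sum 22, len 3
add 7: shortest ending here [10, 1, 7] sum 18, len 3
add 1: shortest ending here [10, 1, 7, 1] sum 19, len 4
add 2: shortest ending here [10, 1, 7, 1, 2] sum 21, len 5
add 4: shortest ending here [10, 1, 7, 1, 2, 4] sum 25, len 6
add 4: shortest ending here [7, 1, 2, 4, 4] sum 18, len 5
add 5: shortest ending here [1, 2, 4, 4, 5] sum 16, len 5
add 2: shortest ending here [2, 4, 4, 5, 2] sum 17, len 5
add 2: shortest ending here [4, 4, 5, 2, 2] sum 17, len 5
add 6: shortest ending here [4, 5, 2, 2, 6] sum 19, len 5
add 1: shortest ending here [5, 2, 2, 6, 1] sum 16, len 5
add 10: shortest ending here [6, 1, 10] sum 17, len 3
add 8: shortest ending here [10, 8] sum 18, len 2
Shortest qualifying length: 2.

2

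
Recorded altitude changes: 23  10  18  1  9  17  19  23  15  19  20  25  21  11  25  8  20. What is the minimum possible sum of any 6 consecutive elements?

74

[23, 10, 18, 1, 9, 17] → sum 78
[10, 18, 1, 9, 17, 19] → sum 74
[18, 1, 9, 17, 19, 23] → sum 87
[1, 9, 17, 19, 23, 15] → sum 84
[9, 17, 19, 23, 15, 19] → sum 102
[17, 19, 23, 15, 19, 20] → sum 113
[19, 23, 15, 19, 20, 25] → sum 121
[23, 15, 19, 20, 25, 21] → sum 123
[15, 19, 20, 25, 21, 11] → sum 111
[19, 20, 25, 21, 11, 25] → sum 121
[20, 25, 21, 11, 25, 8] → sum 110
[25, 21, 11, 25, 8, 20] → sum 110
Minimum of these is 74.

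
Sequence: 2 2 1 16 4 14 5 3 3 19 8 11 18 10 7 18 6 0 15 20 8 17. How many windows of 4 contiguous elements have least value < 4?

12

[2, 2, 1, 16] → min 1  < 4 ✓
[2, 1, 16, 4] → min 1  < 4 ✓
[1, 16, 4, 14] → min 1  < 4 ✓
[16, 4, 14, 5] → min 4
[4, 14, 5, 3] → min 3  < 4 ✓
[14, 5, 3, 3] → min 3  < 4 ✓
[5, 3, 3, 19] → min 3  < 4 ✓
[3, 3, 19, 8] → min 3  < 4 ✓
[3, 19, 8, 11] → min 3  < 4 ✓
[19, 8, 11, 18] → min 8
[8, 11, 18, 10] → min 8
[11, 18, 10, 7] → min 7
[18, 10, 7, 18] → min 7
[10, 7, 18, 6] → min 6
[7, 18, 6, 0] → min 0  < 4 ✓
[18, 6, 0, 15] → min 0  < 4 ✓
[6, 0, 15, 20] → min 0  < 4 ✓
[0, 15, 20, 8] → min 0  < 4 ✓
[15, 20, 8, 17] → min 8
12 windows satisfy the condition.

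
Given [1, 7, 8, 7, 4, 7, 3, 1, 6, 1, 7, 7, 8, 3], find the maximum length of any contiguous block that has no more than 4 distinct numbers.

add 1: window [1] (1 distinct), len 1
add 7: window [1, 7] (2 distinct), len 2
add 8: window [1, 7, 8] (3 distinct), len 3
add 7: window [1, 7, 8, 7] (3 distinct), len 4
add 4: window [1, 7, 8, 7, 4] (4 distinct), len 5
add 7: window [1, 7, 8, 7, 4, 7] (4 distinct), len 6
add 3: window [7, 8, 7, 4, 7, 3] (4 distinct), len 6
add 1: window [7, 4, 7, 3, 1] (4 distinct), len 5
add 6: window [7, 3, 1, 6] (4 distinct), len 4
add 1: window [7, 3, 1, 6, 1] (4 distinct), len 5
add 7: window [7, 3, 1, 6, 1, 7] (4 distinct), len 6
add 7: window [7, 3, 1, 6, 1, 7, 7] (4 distinct), len 7
add 8: window [1, 6, 1, 7, 7, 8] (4 distinct), len 6
add 3: window [1, 7, 7, 8, 3] (4 distinct), len 5
Longest length with ≤4 distinct: 7.

7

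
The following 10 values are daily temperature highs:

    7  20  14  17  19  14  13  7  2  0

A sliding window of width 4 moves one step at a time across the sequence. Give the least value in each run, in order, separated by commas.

7, 14, 14, 13, 7, 2, 0

7 20 14 17 → min 7
20 14 17 19 → min 14
14 17 19 14 → min 14
17 19 14 13 → min 13
19 14 13 7 → min 7
14 13 7 2 → min 2
13 7 2 0 → min 0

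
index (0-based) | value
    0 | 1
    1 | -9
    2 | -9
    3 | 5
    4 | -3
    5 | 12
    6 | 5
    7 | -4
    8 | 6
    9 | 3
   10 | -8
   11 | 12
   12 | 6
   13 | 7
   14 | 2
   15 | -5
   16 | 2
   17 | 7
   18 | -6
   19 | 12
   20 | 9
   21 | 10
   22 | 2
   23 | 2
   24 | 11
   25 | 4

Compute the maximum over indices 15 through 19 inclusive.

Elements at indices 15..19: -5, 2, 7, -6, 12
max(-5, 2, 7, -6, 12) = 12

12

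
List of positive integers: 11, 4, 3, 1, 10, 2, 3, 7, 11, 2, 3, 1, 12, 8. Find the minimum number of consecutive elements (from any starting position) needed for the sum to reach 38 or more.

Extend right; whenever the sum reaches 38, record the length and shrink from the left:
add 11: running sum 11 < 38
add 4: running sum 15 < 38
add 3: running sum 18 < 38
add 1: running sum 19 < 38
add 10: running sum 29 < 38
add 2: running sum 31 < 38
add 3: running sum 34 < 38
end 7: [11, 4, 3, 1, 10, 2, 3, 7] sum 41, len 8
end 8: [4, 3, 1, 10, 2, 3, 7, 11] sum 41, len 8
end 9: [3, 1, 10, 2, 3, 7, 11, 2] sum 39, len 8
end 10: [10, 2, 3, 7, 11, 2, 3] sum 38, len 7
end 11: [10, 2, 3, 7, 11, 2, 3, 1] sum 39, len 8
end 12: [3, 7, 11, 2, 3, 1, 12] sum 39, len 7
end 13: [7, 11, 2, 3, 1, 12, 8] sum 44, len 7
Shortest qualifying length: 7.

7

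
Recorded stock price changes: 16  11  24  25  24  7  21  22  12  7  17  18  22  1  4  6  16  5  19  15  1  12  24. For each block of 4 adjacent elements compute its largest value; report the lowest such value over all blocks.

Each size-4 window and its max:
(16, 11, 24, 25) → max 25
(11, 24, 25, 24) → max 25
(24, 25, 24, 7) → max 25
(25, 24, 7, 21) → max 25
(24, 7, 21, 22) → max 24
(7, 21, 22, 12) → max 22
(21, 22, 12, 7) → max 22
(22, 12, 7, 17) → max 22
(12, 7, 17, 18) → max 18
(7, 17, 18, 22) → max 22
(17, 18, 22, 1) → max 22
(18, 22, 1, 4) → max 22
(22, 1, 4, 6) → max 22
(1, 4, 6, 16) → max 16
(4, 6, 16, 5) → max 16
(6, 16, 5, 19) → max 19
(16, 5, 19, 15) → max 19
(5, 19, 15, 1) → max 19
(19, 15, 1, 12) → max 19
(15, 1, 12, 24) → max 24
Lowest of these is 16.

16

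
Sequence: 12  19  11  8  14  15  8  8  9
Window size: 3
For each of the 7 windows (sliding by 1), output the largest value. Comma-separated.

12 19 11 → max 19
19 11 8 → max 19
11 8 14 → max 14
8 14 15 → max 15
14 15 8 → max 15
15 8 8 → max 15
8 8 9 → max 9

19, 19, 14, 15, 15, 15, 9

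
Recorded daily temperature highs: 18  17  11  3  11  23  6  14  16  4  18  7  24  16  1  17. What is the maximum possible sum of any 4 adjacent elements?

65

(18, 17, 11, 3) → sum 49
(17, 11, 3, 11) → sum 42
(11, 3, 11, 23) → sum 48
(3, 11, 23, 6) → sum 43
(11, 23, 6, 14) → sum 54
(23, 6, 14, 16) → sum 59
(6, 14, 16, 4) → sum 40
(14, 16, 4, 18) → sum 52
(16, 4, 18, 7) → sum 45
(4, 18, 7, 24) → sum 53
(18, 7, 24, 16) → sum 65
(7, 24, 16, 1) → sum 48
(24, 16, 1, 17) → sum 58
Maximum of these is 65.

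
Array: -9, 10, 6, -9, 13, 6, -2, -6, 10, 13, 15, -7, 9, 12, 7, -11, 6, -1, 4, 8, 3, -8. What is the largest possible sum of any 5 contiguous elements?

[-9, 10, 6, -9, 13] → sum 11
[10, 6, -9, 13, 6] → sum 26
[6, -9, 13, 6, -2] → sum 14
[-9, 13, 6, -2, -6] → sum 2
[13, 6, -2, -6, 10] → sum 21
[6, -2, -6, 10, 13] → sum 21
[-2, -6, 10, 13, 15] → sum 30
[-6, 10, 13, 15, -7] → sum 25
[10, 13, 15, -7, 9] → sum 40
[13, 15, -7, 9, 12] → sum 42
[15, -7, 9, 12, 7] → sum 36
[-7, 9, 12, 7, -11] → sum 10
[9, 12, 7, -11, 6] → sum 23
[12, 7, -11, 6, -1] → sum 13
[7, -11, 6, -1, 4] → sum 5
[-11, 6, -1, 4, 8] → sum 6
[6, -1, 4, 8, 3] → sum 20
[-1, 4, 8, 3, -8] → sum 6
Largest of these is 42.

42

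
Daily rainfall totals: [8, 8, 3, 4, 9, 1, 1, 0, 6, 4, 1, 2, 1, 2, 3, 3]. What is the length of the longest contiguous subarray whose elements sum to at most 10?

→ 8: sum 8, len 1
→ 8 (dropped 8): sum 8, len 1
→ 3 (dropped 8): sum 3, len 1
→ 4: sum 7, len 2
→ 9 (dropped 3, 4): sum 9, len 1
→ 1: sum 10, len 2
→ 1 (dropped 9): sum 2, len 2
→ 0: sum 2, len 3
→ 6: sum 8, len 4
→ 4 (dropped 1, 1): sum 10, len 3
→ 1 (dropped 0, 6): sum 5, len 2
→ 2: sum 7, len 3
→ 1: sum 8, len 4
→ 2: sum 10, len 5
→ 3 (dropped 4): sum 9, len 5
→ 3 (dropped 1, 2): sum 9, len 4
Longest length seen: 5.

5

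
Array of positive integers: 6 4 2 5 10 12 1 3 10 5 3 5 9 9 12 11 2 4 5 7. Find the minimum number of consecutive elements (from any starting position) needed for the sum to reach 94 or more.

add 6: running sum 6 < 94
add 4: running sum 10 < 94
add 2: running sum 12 < 94
add 5: running sum 17 < 94
add 10: running sum 27 < 94
add 12: running sum 39 < 94
add 1: running sum 40 < 94
add 3: running sum 43 < 94
add 10: running sum 53 < 94
add 5: running sum 58 < 94
add 3: running sum 61 < 94
add 5: running sum 66 < 94
add 9: running sum 75 < 94
add 9: running sum 84 < 94
add 12: shortest ending here [6, 4, 2, 5, 10, 12, 1, 3, 10, 5, 3, 5, 9, 9, 12] sum 96, len 15
add 11: shortest ending here [5, 10, 12, 1, 3, 10, 5, 3, 5, 9, 9, 12, 11] sum 95, len 13
add 2: shortest ending here [5, 10, 12, 1, 3, 10, 5, 3, 5, 9, 9, 12, 11, 2] sum 97, len 14
add 4: shortest ending here [10, 12, 1, 3, 10, 5, 3, 5, 9, 9, 12, 11, 2, 4] sum 96, len 14
add 5: shortest ending here [10, 12, 1, 3, 10, 5, 3, 5, 9, 9, 12, 11, 2, 4, 5] sum 101, len 15
add 7: shortest ending here [12, 1, 3, 10, 5, 3, 5, 9, 9, 12, 11, 2, 4, 5, 7] sum 98, len 15
Shortest qualifying length: 13.

13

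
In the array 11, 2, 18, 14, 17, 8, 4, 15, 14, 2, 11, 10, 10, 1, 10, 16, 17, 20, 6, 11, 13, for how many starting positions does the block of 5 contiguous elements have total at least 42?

[11, 2, 18, 14, 17] → sum 62  ≥ 42 ✓
[2, 18, 14, 17, 8] → sum 59  ≥ 42 ✓
[18, 14, 17, 8, 4] → sum 61  ≥ 42 ✓
[14, 17, 8, 4, 15] → sum 58  ≥ 42 ✓
[17, 8, 4, 15, 14] → sum 58  ≥ 42 ✓
[8, 4, 15, 14, 2] → sum 43  ≥ 42 ✓
[4, 15, 14, 2, 11] → sum 46  ≥ 42 ✓
[15, 14, 2, 11, 10] → sum 52  ≥ 42 ✓
[14, 2, 11, 10, 10] → sum 47  ≥ 42 ✓
[2, 11, 10, 10, 1] → sum 34
[11, 10, 10, 1, 10] → sum 42  ≥ 42 ✓
[10, 10, 1, 10, 16] → sum 47  ≥ 42 ✓
[10, 1, 10, 16, 17] → sum 54  ≥ 42 ✓
[1, 10, 16, 17, 20] → sum 64  ≥ 42 ✓
[10, 16, 17, 20, 6] → sum 69  ≥ 42 ✓
[16, 17, 20, 6, 11] → sum 70  ≥ 42 ✓
[17, 20, 6, 11, 13] → sum 67  ≥ 42 ✓
16 windows satisfy the condition.

16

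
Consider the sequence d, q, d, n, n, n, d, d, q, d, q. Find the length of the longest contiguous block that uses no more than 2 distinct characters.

6

[d] 1 distinct, len 1
[d, q] 2 distinct, len 2
[d, q, d] 2 distinct, len 3
[d, n] 2 distinct, len 2
[d, n, n] 2 distinct, len 3
[d, n, n, n] 2 distinct, len 4
[d, n, n, n, d] 2 distinct, len 5
[d, n, n, n, d, d] 2 distinct, len 6
[d, d, q] 2 distinct, len 3
[d, d, q, d] 2 distinct, len 4
[d, d, q, d, q] 2 distinct, len 5
Longest length with ≤2 distinct: 6.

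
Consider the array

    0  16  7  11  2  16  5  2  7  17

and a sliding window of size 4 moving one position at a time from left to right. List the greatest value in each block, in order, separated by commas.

[0, 16, 7, 11] → max 16
[16, 7, 11, 2] → max 16
[7, 11, 2, 16] → max 16
[11, 2, 16, 5] → max 16
[2, 16, 5, 2] → max 16
[16, 5, 2, 7] → max 16
[5, 2, 7, 17] → max 17

16, 16, 16, 16, 16, 16, 17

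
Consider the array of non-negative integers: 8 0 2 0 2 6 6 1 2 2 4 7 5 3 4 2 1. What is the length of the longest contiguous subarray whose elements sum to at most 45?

Extend to the right; shrink from the left whenever the sum exceeds 45:
add 8: [8] sum 8, len 1
add 0: [8, 0] sum 8, len 2
add 2: [8, 0, 2] sum 10, len 3
add 0: [8, 0, 2, 0] sum 10, len 4
add 2: [8, 0, 2, 0, 2] sum 12, len 5
add 6: [8, 0, 2, 0, 2, 6] sum 18, len 6
add 6: [8, 0, 2, 0, 2, 6, 6] sum 24, len 7
add 1: [8, 0, 2, 0, 2, 6, 6, 1] sum 25, len 8
add 2: [8, 0, 2, 0, 2, 6, 6, 1, 2] sum 27, len 9
add 2: [8, 0, 2, 0, 2, 6, 6, 1, 2, 2] sum 29, len 10
add 4: [8, 0, 2, 0, 2, 6, 6, 1, 2, 2, 4] sum 33, len 11
add 7: [8, 0, 2, 0, 2, 6, 6, 1, 2, 2, 4, 7] sum 40, len 12
add 5: [8, 0, 2, 0, 2, 6, 6, 1, 2, 2, 4, 7, 5] sum 45, len 13
add 3: [0, 2, 0, 2, 6, 6, 1, 2, 2, 4, 7, 5, 3] sum 40, len 13
add 4: [0, 2, 0, 2, 6, 6, 1, 2, 2, 4, 7, 5, 3, 4] sum 44, len 14
add 2: [0, 2, 6, 6, 1, 2, 2, 4, 7, 5, 3, 4, 2] sum 44, len 13
add 1: [0, 2, 6, 6, 1, 2, 2, 4, 7, 5, 3, 4, 2, 1] sum 45, len 14
Longest length seen: 14.

14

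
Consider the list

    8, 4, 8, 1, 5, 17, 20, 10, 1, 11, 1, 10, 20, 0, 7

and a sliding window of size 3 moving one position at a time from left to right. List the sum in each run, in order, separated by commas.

(8, 4, 8) → sum 20
(4, 8, 1) → sum 13
(8, 1, 5) → sum 14
(1, 5, 17) → sum 23
(5, 17, 20) → sum 42
(17, 20, 10) → sum 47
(20, 10, 1) → sum 31
(10, 1, 11) → sum 22
(1, 11, 1) → sum 13
(11, 1, 10) → sum 22
(1, 10, 20) → sum 31
(10, 20, 0) → sum 30
(20, 0, 7) → sum 27

20, 13, 14, 23, 42, 47, 31, 22, 13, 22, 31, 30, 27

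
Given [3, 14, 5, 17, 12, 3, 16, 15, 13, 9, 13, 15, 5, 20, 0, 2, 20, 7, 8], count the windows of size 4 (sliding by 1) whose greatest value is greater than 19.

3 14 5 17 → max 17
14 5 17 12 → max 17
5 17 12 3 → max 17
17 12 3 16 → max 17
12 3 16 15 → max 16
3 16 15 13 → max 16
16 15 13 9 → max 16
15 13 9 13 → max 15
13 9 13 15 → max 15
9 13 15 5 → max 15
13 15 5 20 → max 20  > 19 ✓
15 5 20 0 → max 20  > 19 ✓
5 20 0 2 → max 20  > 19 ✓
20 0 2 20 → max 20  > 19 ✓
0 2 20 7 → max 20  > 19 ✓
2 20 7 8 → max 20  > 19 ✓
6 windows satisfy the condition.

6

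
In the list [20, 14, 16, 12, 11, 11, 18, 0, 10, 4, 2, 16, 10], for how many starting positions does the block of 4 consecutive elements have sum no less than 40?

5

(20, 14, 16, 12) → sum 62  ≥ 40 ✓
(14, 16, 12, 11) → sum 53  ≥ 40 ✓
(16, 12, 11, 11) → sum 50  ≥ 40 ✓
(12, 11, 11, 18) → sum 52  ≥ 40 ✓
(11, 11, 18, 0) → sum 40  ≥ 40 ✓
(11, 18, 0, 10) → sum 39
(18, 0, 10, 4) → sum 32
(0, 10, 4, 2) → sum 16
(10, 4, 2, 16) → sum 32
(4, 2, 16, 10) → sum 32
5 windows satisfy the condition.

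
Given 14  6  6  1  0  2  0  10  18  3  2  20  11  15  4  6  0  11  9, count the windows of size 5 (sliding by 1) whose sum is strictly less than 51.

[14, 6, 6, 1, 0] → sum 27  < 51 ✓
[6, 6, 1, 0, 2] → sum 15  < 51 ✓
[6, 1, 0, 2, 0] → sum 9  < 51 ✓
[1, 0, 2, 0, 10] → sum 13  < 51 ✓
[0, 2, 0, 10, 18] → sum 30  < 51 ✓
[2, 0, 10, 18, 3] → sum 33  < 51 ✓
[0, 10, 18, 3, 2] → sum 33  < 51 ✓
[10, 18, 3, 2, 20] → sum 53
[18, 3, 2, 20, 11] → sum 54
[3, 2, 20, 11, 15] → sum 51
[2, 20, 11, 15, 4] → sum 52
[20, 11, 15, 4, 6] → sum 56
[11, 15, 4, 6, 0] → sum 36  < 51 ✓
[15, 4, 6, 0, 11] → sum 36  < 51 ✓
[4, 6, 0, 11, 9] → sum 30  < 51 ✓
10 windows satisfy the condition.

10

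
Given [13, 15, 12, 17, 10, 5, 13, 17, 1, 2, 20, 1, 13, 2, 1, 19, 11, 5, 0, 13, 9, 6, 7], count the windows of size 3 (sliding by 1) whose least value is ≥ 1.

18

13 15 12 → min 12  ≥ 1 ✓
15 12 17 → min 12  ≥ 1 ✓
12 17 10 → min 10  ≥ 1 ✓
17 10 5 → min 5  ≥ 1 ✓
10 5 13 → min 5  ≥ 1 ✓
5 13 17 → min 5  ≥ 1 ✓
13 17 1 → min 1  ≥ 1 ✓
17 1 2 → min 1  ≥ 1 ✓
1 2 20 → min 1  ≥ 1 ✓
2 20 1 → min 1  ≥ 1 ✓
20 1 13 → min 1  ≥ 1 ✓
1 13 2 → min 1  ≥ 1 ✓
13 2 1 → min 1  ≥ 1 ✓
2 1 19 → min 1  ≥ 1 ✓
1 19 11 → min 1  ≥ 1 ✓
19 11 5 → min 5  ≥ 1 ✓
11 5 0 → min 0
5 0 13 → min 0
0 13 9 → min 0
13 9 6 → min 6  ≥ 1 ✓
9 6 7 → min 6  ≥ 1 ✓
18 windows satisfy the condition.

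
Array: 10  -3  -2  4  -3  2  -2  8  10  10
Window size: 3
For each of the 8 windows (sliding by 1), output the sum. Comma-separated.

10 -3 -2 → sum 5
-3 -2 4 → sum -1
-2 4 -3 → sum -1
4 -3 2 → sum 3
-3 2 -2 → sum -3
2 -2 8 → sum 8
-2 8 10 → sum 16
8 10 10 → sum 28

5, -1, -1, 3, -3, 8, 16, 28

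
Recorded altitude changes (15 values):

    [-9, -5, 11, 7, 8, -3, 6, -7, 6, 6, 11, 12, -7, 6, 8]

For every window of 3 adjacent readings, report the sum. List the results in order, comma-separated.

(-9, -5, 11) → sum -3
(-5, 11, 7) → sum 13
(11, 7, 8) → sum 26
(7, 8, -3) → sum 12
(8, -3, 6) → sum 11
(-3, 6, -7) → sum -4
(6, -7, 6) → sum 5
(-7, 6, 6) → sum 5
(6, 6, 11) → sum 23
(6, 11, 12) → sum 29
(11, 12, -7) → sum 16
(12, -7, 6) → sum 11
(-7, 6, 8) → sum 7

-3, 13, 26, 12, 11, -4, 5, 5, 23, 29, 16, 11, 7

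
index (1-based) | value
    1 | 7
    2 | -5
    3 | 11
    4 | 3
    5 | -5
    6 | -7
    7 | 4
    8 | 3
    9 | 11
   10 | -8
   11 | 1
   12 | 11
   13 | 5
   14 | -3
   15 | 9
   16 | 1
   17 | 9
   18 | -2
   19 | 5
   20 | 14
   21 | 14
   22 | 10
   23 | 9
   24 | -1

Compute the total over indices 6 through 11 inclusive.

Elements at indices 6..11: -7, 4, 3, 11, -8, 1
sum(-7, 4, 3, 11, -8, 1) = 4

4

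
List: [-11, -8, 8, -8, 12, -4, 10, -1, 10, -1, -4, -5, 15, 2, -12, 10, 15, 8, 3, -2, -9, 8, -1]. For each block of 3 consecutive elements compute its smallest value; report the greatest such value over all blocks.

(-11, -8, 8) → min -11
(-8, 8, -8) → min -8
(8, -8, 12) → min -8
(-8, 12, -4) → min -8
(12, -4, 10) → min -4
(-4, 10, -1) → min -4
(10, -1, 10) → min -1
(-1, 10, -1) → min -1
(10, -1, -4) → min -4
(-1, -4, -5) → min -5
(-4, -5, 15) → min -5
(-5, 15, 2) → min -5
(15, 2, -12) → min -12
(2, -12, 10) → min -12
(-12, 10, 15) → min -12
(10, 15, 8) → min 8
(15, 8, 3) → min 3
(8, 3, -2) → min -2
(3, -2, -9) → min -9
(-2, -9, 8) → min -9
(-9, 8, -1) → min -9
Greatest of these is 8.

8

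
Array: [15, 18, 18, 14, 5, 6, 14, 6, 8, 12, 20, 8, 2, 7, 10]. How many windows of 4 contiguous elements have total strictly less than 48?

9

[15, 18, 18, 14] → sum 65
[18, 18, 14, 5] → sum 55
[18, 14, 5, 6] → sum 43  < 48 ✓
[14, 5, 6, 14] → sum 39  < 48 ✓
[5, 6, 14, 6] → sum 31  < 48 ✓
[6, 14, 6, 8] → sum 34  < 48 ✓
[14, 6, 8, 12] → sum 40  < 48 ✓
[6, 8, 12, 20] → sum 46  < 48 ✓
[8, 12, 20, 8] → sum 48
[12, 20, 8, 2] → sum 42  < 48 ✓
[20, 8, 2, 7] → sum 37  < 48 ✓
[8, 2, 7, 10] → sum 27  < 48 ✓
9 windows satisfy the condition.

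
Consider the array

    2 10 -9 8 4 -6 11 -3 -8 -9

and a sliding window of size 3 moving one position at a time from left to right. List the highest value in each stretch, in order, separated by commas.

10, 10, 8, 8, 11, 11, 11, -3

(2, 10, -9) → max 10
(10, -9, 8) → max 10
(-9, 8, 4) → max 8
(8, 4, -6) → max 8
(4, -6, 11) → max 11
(-6, 11, -3) → max 11
(11, -3, -8) → max 11
(-3, -8, -9) → max -3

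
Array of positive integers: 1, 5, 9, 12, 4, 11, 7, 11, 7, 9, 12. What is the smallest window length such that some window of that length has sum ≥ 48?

6

add 1: running sum 1 < 48
add 5: running sum 6 < 48
add 9: running sum 15 < 48
add 12: running sum 27 < 48
add 4: running sum 31 < 48
add 11: running sum 42 < 48
add 7: shortest ending here [5, 9, 12, 4, 11, 7] sum 48, len 6
add 11: shortest ending here [9, 12, 4, 11, 7, 11] sum 54, len 6
add 7: shortest ending here [12, 4, 11, 7, 11, 7] sum 52, len 6
add 9: shortest ending here [4, 11, 7, 11, 7, 9] sum 49, len 6
add 12: shortest ending here [11, 7, 11, 7, 9, 12] sum 57, len 6
Shortest qualifying length: 6.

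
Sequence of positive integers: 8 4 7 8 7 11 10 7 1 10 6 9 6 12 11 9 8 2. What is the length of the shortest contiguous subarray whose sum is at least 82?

Extend right; whenever the sum reaches 82, record the length and shrink from the left:
add 8: running sum 8 < 82
add 4: running sum 12 < 82
add 7: running sum 19 < 82
add 8: running sum 27 < 82
add 7: running sum 34 < 82
add 11: running sum 45 < 82
add 10: running sum 55 < 82
add 7: running sum 62 < 82
add 1: running sum 63 < 82
add 10: running sum 73 < 82
add 6: running sum 79 < 82
add 9: shortest ending here [8, 4, 7, 8, 7, 11, 10, 7, 1, 10, 6, 9] sum 88, len 12
add 6: shortest ending here [7, 8, 7, 11, 10, 7, 1, 10, 6, 9, 6] sum 82, len 11
add 12: shortest ending here [8, 7, 11, 10, 7, 1, 10, 6, 9, 6, 12] sum 87, len 11
add 11: shortest ending here [11, 10, 7, 1, 10, 6, 9, 6, 12, 11] sum 83, len 10
add 9: shortest ending here [11, 10, 7, 1, 10, 6, 9, 6, 12, 11, 9] sum 92, len 11
add 8: shortest ending here [10, 7, 1, 10, 6, 9, 6, 12, 11, 9, 8] sum 89, len 11
add 2: shortest ending here [10, 7, 1, 10, 6, 9, 6, 12, 11, 9, 8, 2] sum 91, len 12
Shortest qualifying length: 10.

10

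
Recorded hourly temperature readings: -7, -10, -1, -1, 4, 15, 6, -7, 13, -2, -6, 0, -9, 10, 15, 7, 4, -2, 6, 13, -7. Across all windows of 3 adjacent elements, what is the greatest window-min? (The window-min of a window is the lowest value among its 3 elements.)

7

Each size-3 window and its min:
(-7, -10, -1) → min -10
(-10, -1, -1) → min -10
(-1, -1, 4) → min -1
(-1, 4, 15) → min -1
(4, 15, 6) → min 4
(15, 6, -7) → min -7
(6, -7, 13) → min -7
(-7, 13, -2) → min -7
(13, -2, -6) → min -6
(-2, -6, 0) → min -6
(-6, 0, -9) → min -9
(0, -9, 10) → min -9
(-9, 10, 15) → min -9
(10, 15, 7) → min 7
(15, 7, 4) → min 4
(7, 4, -2) → min -2
(4, -2, 6) → min -2
(-2, 6, 13) → min -2
(6, 13, -7) → min -7
Greatest of these is 7.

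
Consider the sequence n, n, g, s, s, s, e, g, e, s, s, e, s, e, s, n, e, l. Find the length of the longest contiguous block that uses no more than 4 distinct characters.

[n] 1 distinct, len 1
[n, n] 1 distinct, len 2
[n, n, g] 2 distinct, len 3
[n, n, g, s] 3 distinct, len 4
[n, n, g, s, s] 3 distinct, len 5
[n, n, g, s, s, s] 3 distinct, len 6
[n, n, g, s, s, s, e] 4 distinct, len 7
[n, n, g, s, s, s, e, g] 4 distinct, len 8
[n, n, g, s, s, s, e, g, e] 4 distinct, len 9
[n, n, g, s, s, s, e, g, e, s] 4 distinct, len 10
[n, n, g, s, s, s, e, g, e, s, s] 4 distinct, len 11
[n, n, g, s, s, s, e, g, e, s, s, e] 4 distinct, len 12
[n, n, g, s, s, s, e, g, e, s, s, e, s] 4 distinct, len 13
[n, n, g, s, s, s, e, g, e, s, s, e, s, e] 4 distinct, len 14
[n, n, g, s, s, s, e, g, e, s, s, e, s, e, s] 4 distinct, len 15
[n, n, g, s, s, s, e, g, e, s, s, e, s, e, s, n] 4 distinct, len 16
[n, n, g, s, s, s, e, g, e, s, s, e, s, e, s, n, e] 4 distinct, len 17
[e, s, s, e, s, e, s, n, e, l] 4 distinct, len 10
Longest length with ≤4 distinct: 17.

17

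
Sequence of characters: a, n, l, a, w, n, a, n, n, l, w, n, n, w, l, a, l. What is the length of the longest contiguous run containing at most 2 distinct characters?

add a: window [a] (1 distinct), len 1
add n: window [a, n] (2 distinct), len 2
add l: window [n, l] (2 distinct), len 2
add a: window [l, a] (2 distinct), len 2
add w: window [a, w] (2 distinct), len 2
add n: window [w, n] (2 distinct), len 2
add a: window [n, a] (2 distinct), len 2
add n: window [n, a, n] (2 distinct), len 3
add n: window [n, a, n, n] (2 distinct), len 4
add l: window [n, n, l] (2 distinct), len 3
add w: window [l, w] (2 distinct), len 2
add n: window [w, n] (2 distinct), len 2
add n: window [w, n, n] (2 distinct), len 3
add w: window [w, n, n, w] (2 distinct), len 4
add l: window [w, l] (2 distinct), len 2
add a: window [l, a] (2 distinct), len 2
add l: window [l, a, l] (2 distinct), len 3
Longest length with ≤2 distinct: 4.

4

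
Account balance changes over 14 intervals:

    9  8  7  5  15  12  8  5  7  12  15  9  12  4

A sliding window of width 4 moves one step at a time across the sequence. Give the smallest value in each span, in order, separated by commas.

9 8 7 5 → min 5
8 7 5 15 → min 5
7 5 15 12 → min 5
5 15 12 8 → min 5
15 12 8 5 → min 5
12 8 5 7 → min 5
8 5 7 12 → min 5
5 7 12 15 → min 5
7 12 15 9 → min 7
12 15 9 12 → min 9
15 9 12 4 → min 4

5, 5, 5, 5, 5, 5, 5, 5, 7, 9, 4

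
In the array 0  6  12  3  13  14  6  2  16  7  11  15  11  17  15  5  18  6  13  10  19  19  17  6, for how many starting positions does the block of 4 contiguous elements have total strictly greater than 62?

0 6 12 3 → sum 21
6 12 3 13 → sum 34
12 3 13 14 → sum 42
3 13 14 6 → sum 36
13 14 6 2 → sum 35
14 6 2 16 → sum 38
6 2 16 7 → sum 31
2 16 7 11 → sum 36
16 7 11 15 → sum 49
7 11 15 11 → sum 44
11 15 11 17 → sum 54
15 11 17 15 → sum 58
11 17 15 5 → sum 48
17 15 5 18 → sum 55
15 5 18 6 → sum 44
5 18 6 13 → sum 42
18 6 13 10 → sum 47
6 13 10 19 → sum 48
13 10 19 19 → sum 61
10 19 19 17 → sum 65  > 62 ✓
19 19 17 6 → sum 61
1 window satisfy the condition.

1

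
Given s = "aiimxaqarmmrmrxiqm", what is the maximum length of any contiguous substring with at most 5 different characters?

add a: window [a] (1 distinct), len 1
add i: window [a, i] (2 distinct), len 2
add i: window [a, i, i] (2 distinct), len 3
add m: window [a, i, i, m] (3 distinct), len 4
add x: window [a, i, i, m, x] (4 distinct), len 5
add a: window [a, i, i, m, x, a] (4 distinct), len 6
add q: window [a, i, i, m, x, a, q] (5 distinct), len 7
add a: window [a, i, i, m, x, a, q, a] (5 distinct), len 8
add r: window [m, x, a, q, a, r] (5 distinct), len 6
add m: window [m, x, a, q, a, r, m] (5 distinct), len 7
add m: window [m, x, a, q, a, r, m, m] (5 distinct), len 8
add r: window [m, x, a, q, a, r, m, m, r] (5 distinct), len 9
add m: window [m, x, a, q, a, r, m, m, r, m] (5 distinct), len 10
add r: window [m, x, a, q, a, r, m, m, r, m, r] (5 distinct), len 11
add x: window [m, x, a, q, a, r, m, m, r, m, r, x] (5 distinct), len 12
add i: window [a, r, m, m, r, m, r, x, i] (5 distinct), len 9
add q: window [r, m, m, r, m, r, x, i, q] (5 distinct), len 9
add m: window [r, m, m, r, m, r, x, i, q, m] (5 distinct), len 10
Longest length with ≤5 distinct: 12.

12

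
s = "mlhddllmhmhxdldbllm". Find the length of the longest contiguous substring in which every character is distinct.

add m: [m] len 1
add l: [m, l] len 2
add h: [m, l, h] len 3
add d: [m, l, h, d] len 4
add d (repeat d, move left end past it): [d] len 1
add l: [d, l] len 2
add l (repeat l, move left end past it): [l] len 1
add m: [l, m] len 2
add h: [l, m, h] len 3
add m (repeat m, move left end past it): [h, m] len 2
add h (repeat h, move left end past it): [m, h] len 2
add x: [m, h, x] len 3
add d: [m, h, x, d] len 4
add l: [m, h, x, d, l] len 5
add d (repeat d, move left end past it): [l, d] len 2
add b: [l, d, b] len 3
add l (repeat l, move left end past it): [d, b, l] len 3
add l (repeat l, move left end past it): [l] len 1
add m: [l, m] len 2
Longest all-distinct length: 5.

5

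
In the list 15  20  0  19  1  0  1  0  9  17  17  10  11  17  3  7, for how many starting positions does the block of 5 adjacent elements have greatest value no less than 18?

[15, 20, 0, 19, 1] → max 20  ≥ 18 ✓
[20, 0, 19, 1, 0] → max 20  ≥ 18 ✓
[0, 19, 1, 0, 1] → max 19  ≥ 18 ✓
[19, 1, 0, 1, 0] → max 19  ≥ 18 ✓
[1, 0, 1, 0, 9] → max 9
[0, 1, 0, 9, 17] → max 17
[1, 0, 9, 17, 17] → max 17
[0, 9, 17, 17, 10] → max 17
[9, 17, 17, 10, 11] → max 17
[17, 17, 10, 11, 17] → max 17
[17, 10, 11, 17, 3] → max 17
[10, 11, 17, 3, 7] → max 17
4 windows satisfy the condition.

4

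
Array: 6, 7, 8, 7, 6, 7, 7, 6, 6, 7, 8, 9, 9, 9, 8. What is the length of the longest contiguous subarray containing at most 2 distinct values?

7

Extend right; when distinct count exceeds 2, shrink from the left:
add 6: window [6] (1 distinct), len 1
add 7: window [6, 7] (2 distinct), len 2
add 8: window [7, 8] (2 distinct), len 2
add 7: window [7, 8, 7] (2 distinct), len 3
add 6: window [7, 6] (2 distinct), len 2
add 7: window [7, 6, 7] (2 distinct), len 3
add 7: window [7, 6, 7, 7] (2 distinct), len 4
add 6: window [7, 6, 7, 7, 6] (2 distinct), len 5
add 6: window [7, 6, 7, 7, 6, 6] (2 distinct), len 6
add 7: window [7, 6, 7, 7, 6, 6, 7] (2 distinct), len 7
add 8: window [7, 8] (2 distinct), len 2
add 9: window [8, 9] (2 distinct), len 2
add 9: window [8, 9, 9] (2 distinct), len 3
add 9: window [8, 9, 9, 9] (2 distinct), len 4
add 8: window [8, 9, 9, 9, 8] (2 distinct), len 5
Longest length with ≤2 distinct: 7.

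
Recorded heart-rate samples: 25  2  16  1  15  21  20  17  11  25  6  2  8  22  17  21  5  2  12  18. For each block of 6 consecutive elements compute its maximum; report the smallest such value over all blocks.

(25, 2, 16, 1, 15, 21) → max 25
(2, 16, 1, 15, 21, 20) → max 21
(16, 1, 15, 21, 20, 17) → max 21
(1, 15, 21, 20, 17, 11) → max 21
(15, 21, 20, 17, 11, 25) → max 25
(21, 20, 17, 11, 25, 6) → max 25
(20, 17, 11, 25, 6, 2) → max 25
(17, 11, 25, 6, 2, 8) → max 25
(11, 25, 6, 2, 8, 22) → max 25
(25, 6, 2, 8, 22, 17) → max 25
(6, 2, 8, 22, 17, 21) → max 22
(2, 8, 22, 17, 21, 5) → max 22
(8, 22, 17, 21, 5, 2) → max 22
(22, 17, 21, 5, 2, 12) → max 22
(17, 21, 5, 2, 12, 18) → max 21
Smallest of these is 21.

21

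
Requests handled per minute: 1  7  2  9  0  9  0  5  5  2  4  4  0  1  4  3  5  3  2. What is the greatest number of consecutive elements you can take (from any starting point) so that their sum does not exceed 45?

add 1: [1] sum 1, len 1
add 7: [1, 7] sum 8, len 2
add 2: [1, 7, 2] sum 10, len 3
add 9: [1, 7, 2, 9] sum 19, len 4
add 0: [1, 7, 2, 9, 0] sum 19, len 5
add 9: [1, 7, 2, 9, 0, 9] sum 28, len 6
add 0: [1, 7, 2, 9, 0, 9, 0] sum 28, len 7
add 5: [1, 7, 2, 9, 0, 9, 0, 5] sum 33, len 8
add 5: [1, 7, 2, 9, 0, 9, 0, 5, 5] sum 38, len 9
add 2: [1, 7, 2, 9, 0, 9, 0, 5, 5, 2] sum 40, len 10
add 4: [1, 7, 2, 9, 0, 9, 0, 5, 5, 2, 4] sum 44, len 11
add 4: [2, 9, 0, 9, 0, 5, 5, 2, 4, 4] sum 40, len 10
add 0: [2, 9, 0, 9, 0, 5, 5, 2, 4, 4, 0] sum 40, len 11
add 1: [2, 9, 0, 9, 0, 5, 5, 2, 4, 4, 0, 1] sum 41, len 12
add 4: [2, 9, 0, 9, 0, 5, 5, 2, 4, 4, 0, 1, 4] sum 45, len 13
add 3: [0, 9, 0, 5, 5, 2, 4, 4, 0, 1, 4, 3] sum 37, len 12
add 5: [0, 9, 0, 5, 5, 2, 4, 4, 0, 1, 4, 3, 5] sum 42, len 13
add 3: [0, 9, 0, 5, 5, 2, 4, 4, 0, 1, 4, 3, 5, 3] sum 45, len 14
add 2: [0, 5, 5, 2, 4, 4, 0, 1, 4, 3, 5, 3, 2] sum 38, len 13
Longest length seen: 14.

14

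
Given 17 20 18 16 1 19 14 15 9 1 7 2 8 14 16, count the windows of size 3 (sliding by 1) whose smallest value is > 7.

5

(17, 20, 18) → min 17  > 7 ✓
(20, 18, 16) → min 16  > 7 ✓
(18, 16, 1) → min 1
(16, 1, 19) → min 1
(1, 19, 14) → min 1
(19, 14, 15) → min 14  > 7 ✓
(14, 15, 9) → min 9  > 7 ✓
(15, 9, 1) → min 1
(9, 1, 7) → min 1
(1, 7, 2) → min 1
(7, 2, 8) → min 2
(2, 8, 14) → min 2
(8, 14, 16) → min 8  > 7 ✓
5 windows satisfy the condition.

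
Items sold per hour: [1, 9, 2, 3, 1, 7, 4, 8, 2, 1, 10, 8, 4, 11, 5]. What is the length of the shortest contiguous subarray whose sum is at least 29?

add 1: running sum 1 < 29
add 9: running sum 10 < 29
add 2: running sum 12 < 29
add 3: running sum 15 < 29
add 1: running sum 16 < 29
add 7: running sum 23 < 29
add 4: running sum 27 < 29
add 8: shortest ending here [9, 2, 3, 1, 7, 4, 8] sum 34, len 7
add 2: shortest ending here [9, 2, 3, 1, 7, 4, 8, 2] sum 36, len 8
add 1: shortest ending here [9, 2, 3, 1, 7, 4, 8, 2, 1] sum 37, len 9
add 10: shortest ending here [7, 4, 8, 2, 1, 10] sum 32, len 6
add 8: shortest ending here [8, 2, 1, 10, 8] sum 29, len 5
add 4: shortest ending here [8, 2, 1, 10, 8, 4] sum 33, len 6
add 11: shortest ending here [10, 8, 4, 11] sum 33, len 4
add 5: shortest ending here [10, 8, 4, 11, 5] sum 38, len 5
Shortest qualifying length: 4.

4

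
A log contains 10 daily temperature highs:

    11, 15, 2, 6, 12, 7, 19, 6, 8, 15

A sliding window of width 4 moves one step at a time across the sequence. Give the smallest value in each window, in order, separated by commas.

2, 2, 2, 6, 6, 6, 6

(11, 15, 2, 6) → min 2
(15, 2, 6, 12) → min 2
(2, 6, 12, 7) → min 2
(6, 12, 7, 19) → min 6
(12, 7, 19, 6) → min 6
(7, 19, 6, 8) → min 6
(19, 6, 8, 15) → min 6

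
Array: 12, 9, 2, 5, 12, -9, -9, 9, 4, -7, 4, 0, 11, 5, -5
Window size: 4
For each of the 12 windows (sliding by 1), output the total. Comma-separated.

Sliding a size-4 window across the 15 values:
12 9 2 5 → sum 28
9 2 5 12 → sum 28
2 5 12 -9 → sum 10
5 12 -9 -9 → sum -1
12 -9 -9 9 → sum 3
-9 -9 9 4 → sum -5
-9 9 4 -7 → sum -3
9 4 -7 4 → sum 10
4 -7 4 0 → sum 1
-7 4 0 11 → sum 8
4 0 11 5 → sum 20
0 11 5 -5 → sum 11

28, 28, 10, -1, 3, -5, -3, 10, 1, 8, 20, 11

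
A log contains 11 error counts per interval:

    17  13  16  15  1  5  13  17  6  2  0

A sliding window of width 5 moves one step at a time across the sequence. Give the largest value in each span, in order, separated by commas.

17, 16, 16, 17, 17, 17, 17

Sliding a size-5 window across the 11 values:
17 13 16 15 1 → max 17
13 16 15 1 5 → max 16
16 15 1 5 13 → max 16
15 1 5 13 17 → max 17
1 5 13 17 6 → max 17
5 13 17 6 2 → max 17
13 17 6 2 0 → max 17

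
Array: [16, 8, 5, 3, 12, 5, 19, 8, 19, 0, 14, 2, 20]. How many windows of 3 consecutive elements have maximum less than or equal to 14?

(16, 8, 5) → max 16
(8, 5, 3) → max 8  ≤ 14 ✓
(5, 3, 12) → max 12  ≤ 14 ✓
(3, 12, 5) → max 12  ≤ 14 ✓
(12, 5, 19) → max 19
(5, 19, 8) → max 19
(19, 8, 19) → max 19
(8, 19, 0) → max 19
(19, 0, 14) → max 19
(0, 14, 2) → max 14  ≤ 14 ✓
(14, 2, 20) → max 20
4 windows satisfy the condition.

4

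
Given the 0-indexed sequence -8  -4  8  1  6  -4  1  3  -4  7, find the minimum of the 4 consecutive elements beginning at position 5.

-4

Elements at indices 5..8: -4, 1, 3, -4
min(-4, 1, 3, -4) = -4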